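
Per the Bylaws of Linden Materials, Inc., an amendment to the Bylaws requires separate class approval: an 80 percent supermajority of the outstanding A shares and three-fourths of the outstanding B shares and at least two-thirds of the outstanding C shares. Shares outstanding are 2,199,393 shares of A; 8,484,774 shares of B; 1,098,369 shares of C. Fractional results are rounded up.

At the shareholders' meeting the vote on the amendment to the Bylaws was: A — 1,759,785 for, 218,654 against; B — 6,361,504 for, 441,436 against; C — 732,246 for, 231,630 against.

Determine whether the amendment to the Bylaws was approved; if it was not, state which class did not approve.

A: 4/5 of 2199393 = 1759514.40, rounded up to 1759515; 1,759,515 required, 1,759,785 in favor — approved.
B: 3/4 of 8484774 = 6363580.50, rounded up to 6363581; 6,363,581 required, 6,361,504 in favor — not approved.
C: 2/3 of 1098369 = 732246; 732,246 required, 732,246 in favor — approved.

Not approved — the B shares did not give the required vote.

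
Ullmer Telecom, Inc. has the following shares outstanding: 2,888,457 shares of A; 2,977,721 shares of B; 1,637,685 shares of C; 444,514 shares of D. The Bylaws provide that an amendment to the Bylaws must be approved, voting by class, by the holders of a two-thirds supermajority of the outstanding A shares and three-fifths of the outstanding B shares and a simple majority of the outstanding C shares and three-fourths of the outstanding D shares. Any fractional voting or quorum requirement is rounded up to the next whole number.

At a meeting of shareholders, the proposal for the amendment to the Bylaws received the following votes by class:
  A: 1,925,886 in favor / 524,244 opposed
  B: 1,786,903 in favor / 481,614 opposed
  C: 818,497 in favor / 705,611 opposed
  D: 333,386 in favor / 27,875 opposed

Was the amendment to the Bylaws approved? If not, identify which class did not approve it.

Not approved — the C shares did not give the required vote.

A: 2/3 of 2888457 = 1925638; 1,925,638 required, 1,925,886 in favor — approved.
B: 3/5 of 2977721 = 1786632.60, rounded up to 1786633; 1,786,633 required, 1,786,903 in favor — approved.
C: a majority of 1637685 is 818843; 818,843 required, 818,497 in favor — not approved.
D: 3/4 of 444514 = 333385.50, rounded up to 333386; 333,386 required, 333,386 in favor — approved.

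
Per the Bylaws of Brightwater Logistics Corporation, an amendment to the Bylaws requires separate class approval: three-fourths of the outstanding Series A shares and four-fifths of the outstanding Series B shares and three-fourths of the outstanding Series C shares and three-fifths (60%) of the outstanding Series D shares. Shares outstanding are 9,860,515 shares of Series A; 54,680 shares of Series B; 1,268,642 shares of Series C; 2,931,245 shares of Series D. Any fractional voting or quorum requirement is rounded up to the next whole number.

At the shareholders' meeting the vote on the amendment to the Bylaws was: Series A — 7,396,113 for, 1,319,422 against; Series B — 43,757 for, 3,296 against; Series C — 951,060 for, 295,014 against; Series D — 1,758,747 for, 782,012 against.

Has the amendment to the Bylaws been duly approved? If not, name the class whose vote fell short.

Series A: 3/4 of 9860515 = 7395386.25, rounded up to 7395387; 7,395,387 required, 7,396,113 in favor — approved.
Series B: 4/5 of 54680 = 43744; 43,744 required, 43,757 in favor — approved.
Series C: 3/4 of 1268642 = 951481.50, rounded up to 951482; 951,482 required, 951,060 in favor — not approved.
Series D: 3/5 of 2931245 = 1758747; 1,758,747 required, 1,758,747 in favor — approved.

Not approved — the Series C shares did not give the required vote.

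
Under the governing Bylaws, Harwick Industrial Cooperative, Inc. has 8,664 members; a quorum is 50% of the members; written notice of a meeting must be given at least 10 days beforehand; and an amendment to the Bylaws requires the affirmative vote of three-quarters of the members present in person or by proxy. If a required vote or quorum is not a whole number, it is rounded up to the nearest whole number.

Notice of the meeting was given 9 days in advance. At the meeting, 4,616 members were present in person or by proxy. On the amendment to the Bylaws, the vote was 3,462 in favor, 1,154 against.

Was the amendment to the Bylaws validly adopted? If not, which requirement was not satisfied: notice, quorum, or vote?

Notice: 9 days given; 10 required. Not satisfied.
Quorum: 50% of 8,664 = 4,332; 4,616 present. Satisfied.
Vote: requires three-fourths of those present (4,616); 3/4 of 4616 = 3462, so 3,462 needed; 3,462 in favor. Satisfied.

Invalid — notice requirement not satisfied.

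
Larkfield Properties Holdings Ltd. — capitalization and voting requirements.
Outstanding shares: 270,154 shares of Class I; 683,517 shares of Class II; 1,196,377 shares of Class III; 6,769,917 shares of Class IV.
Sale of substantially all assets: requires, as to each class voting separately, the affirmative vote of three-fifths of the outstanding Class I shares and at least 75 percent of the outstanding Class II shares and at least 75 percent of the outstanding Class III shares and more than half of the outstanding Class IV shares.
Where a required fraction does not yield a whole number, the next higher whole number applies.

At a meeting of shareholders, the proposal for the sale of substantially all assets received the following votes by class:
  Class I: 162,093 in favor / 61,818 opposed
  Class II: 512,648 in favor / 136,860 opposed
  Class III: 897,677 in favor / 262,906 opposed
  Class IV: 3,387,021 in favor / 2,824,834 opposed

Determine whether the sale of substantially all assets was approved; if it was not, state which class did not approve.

Class I: 3/5 of 270154 = 162092.40, rounded up to 162093; 162,093 required, 162,093 in favor — approved.
Class II: 3/4 of 683517 = 512637.75, rounded up to 512638; 512,638 required, 512,648 in favor — approved.
Class III: 3/4 of 1196377 = 897282.75, rounded up to 897283; 897,283 required, 897,677 in favor — approved.
Class IV: a majority of 6769917 is 3384959; 3,384,959 required, 3,387,021 in favor — approved.

Approved — every class gave the required vote.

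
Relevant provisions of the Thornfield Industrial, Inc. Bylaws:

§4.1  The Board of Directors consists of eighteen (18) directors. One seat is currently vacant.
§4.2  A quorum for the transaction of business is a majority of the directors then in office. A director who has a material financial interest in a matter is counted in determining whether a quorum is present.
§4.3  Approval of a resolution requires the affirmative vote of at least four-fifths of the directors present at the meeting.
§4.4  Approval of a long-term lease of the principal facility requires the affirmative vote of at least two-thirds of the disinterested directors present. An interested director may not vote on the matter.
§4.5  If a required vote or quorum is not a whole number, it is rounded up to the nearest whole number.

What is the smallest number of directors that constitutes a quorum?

9

A majority of 17 is 9.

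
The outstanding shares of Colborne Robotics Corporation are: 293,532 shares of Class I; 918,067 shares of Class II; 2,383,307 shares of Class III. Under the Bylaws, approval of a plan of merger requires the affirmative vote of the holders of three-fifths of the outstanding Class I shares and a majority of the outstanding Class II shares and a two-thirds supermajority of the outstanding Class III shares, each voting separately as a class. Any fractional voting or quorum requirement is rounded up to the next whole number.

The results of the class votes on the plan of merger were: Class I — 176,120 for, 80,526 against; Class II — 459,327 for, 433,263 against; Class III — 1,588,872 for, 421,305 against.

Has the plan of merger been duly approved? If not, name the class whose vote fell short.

Approved — every class gave the required vote.

Class I: 3/5 of 293532 = 176119.20, rounded up to 176120; 176,120 required, 176,120 in favor — approved.
Class II: a majority of 918067 is 459034; 459,034 required, 459,327 in favor — approved.
Class III: 2/3 of 2383307 = 1588871.33, rounded up to 1588872; 1,588,872 required, 1,588,872 in favor — approved.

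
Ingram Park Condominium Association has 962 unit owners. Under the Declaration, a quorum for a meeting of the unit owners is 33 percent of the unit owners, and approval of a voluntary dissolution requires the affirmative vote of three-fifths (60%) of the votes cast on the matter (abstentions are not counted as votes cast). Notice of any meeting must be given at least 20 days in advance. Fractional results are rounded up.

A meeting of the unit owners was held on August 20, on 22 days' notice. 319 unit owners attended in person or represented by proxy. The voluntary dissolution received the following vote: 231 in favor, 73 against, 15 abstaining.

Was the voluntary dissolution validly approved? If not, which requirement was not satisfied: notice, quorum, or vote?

Valid — all requirements satisfied.

Notice: 22 days given; 20 required. Satisfied.
Quorum: 33% of 962 = 317.46, rounded up to 318; 319 present. Satisfied.
Vote: requires three-fifths of the votes cast (319 − 15 abstaining = 304); 3/5 of 304 = 182.40, rounded up to 183, so 183 needed; 231 in favor. Satisfied.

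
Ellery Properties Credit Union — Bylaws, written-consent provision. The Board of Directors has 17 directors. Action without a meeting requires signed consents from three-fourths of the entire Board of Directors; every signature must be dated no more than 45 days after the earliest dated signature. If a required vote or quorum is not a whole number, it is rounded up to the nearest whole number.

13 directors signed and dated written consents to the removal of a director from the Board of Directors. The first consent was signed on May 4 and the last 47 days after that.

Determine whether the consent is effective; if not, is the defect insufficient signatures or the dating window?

Signatures required: three-fourths of 17 — 3/4 of 17 = 12.75, rounded up to 13, so 13 needed; 13 signed. Sufficient.
Dating window: the latest signature is 47 days after the earliest; the limit is 45 days. Outside the window.

Not effective — dating-window requirement not satisfied.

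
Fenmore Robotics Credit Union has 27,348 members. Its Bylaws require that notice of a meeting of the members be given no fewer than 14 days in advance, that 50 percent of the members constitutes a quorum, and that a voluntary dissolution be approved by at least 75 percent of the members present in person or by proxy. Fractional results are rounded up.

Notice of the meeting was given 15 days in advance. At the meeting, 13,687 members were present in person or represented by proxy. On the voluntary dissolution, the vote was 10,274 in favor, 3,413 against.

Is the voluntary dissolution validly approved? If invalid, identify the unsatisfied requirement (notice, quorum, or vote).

Valid — all requirements satisfied.

Notice: 15 days given; 14 required. Satisfied.
Quorum: 50% of 27,348 = 13,674; 13,687 present. Satisfied.
Vote: requires three-fourths of those present (13,687); 3/4 of 13687 = 10265.25, rounded up to 10266, so 10,266 needed; 10,274 in favor. Satisfied.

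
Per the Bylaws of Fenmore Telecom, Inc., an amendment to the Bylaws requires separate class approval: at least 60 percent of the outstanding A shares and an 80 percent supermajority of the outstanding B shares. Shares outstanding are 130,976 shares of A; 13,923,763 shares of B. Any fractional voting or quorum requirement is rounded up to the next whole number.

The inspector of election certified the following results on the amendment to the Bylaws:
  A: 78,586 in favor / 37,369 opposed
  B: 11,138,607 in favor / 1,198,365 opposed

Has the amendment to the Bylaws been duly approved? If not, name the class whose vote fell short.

A: 3/5 of 130976 = 78585.60, rounded up to 78586; 78,586 required, 78,586 in favor — approved.
B: 4/5 of 13923763 = 11139010.40, rounded up to 11139011; 11,139,011 required, 11,138,607 in favor — not approved.

Not approved — the B shares did not give the required vote.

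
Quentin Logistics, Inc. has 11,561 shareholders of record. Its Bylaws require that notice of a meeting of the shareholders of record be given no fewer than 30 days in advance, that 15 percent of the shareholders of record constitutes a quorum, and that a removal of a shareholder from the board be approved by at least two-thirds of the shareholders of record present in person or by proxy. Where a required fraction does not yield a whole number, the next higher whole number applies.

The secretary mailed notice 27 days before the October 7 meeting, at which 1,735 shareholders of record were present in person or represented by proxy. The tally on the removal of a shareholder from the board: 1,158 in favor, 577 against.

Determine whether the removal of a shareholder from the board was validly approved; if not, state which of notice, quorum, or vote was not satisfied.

Invalid — notice requirement not satisfied.

Notice: 27 days given; 30 required. Not satisfied.
Quorum: 15% of 11,561 = 1,734.15, rounded up to 1,735; 1,735 present. Satisfied.
Vote: requires two-thirds of those present (1,735); 2/3 of 1735 = 1156.67, rounded up to 1157, so 1,157 needed; 1,158 in favor. Satisfied.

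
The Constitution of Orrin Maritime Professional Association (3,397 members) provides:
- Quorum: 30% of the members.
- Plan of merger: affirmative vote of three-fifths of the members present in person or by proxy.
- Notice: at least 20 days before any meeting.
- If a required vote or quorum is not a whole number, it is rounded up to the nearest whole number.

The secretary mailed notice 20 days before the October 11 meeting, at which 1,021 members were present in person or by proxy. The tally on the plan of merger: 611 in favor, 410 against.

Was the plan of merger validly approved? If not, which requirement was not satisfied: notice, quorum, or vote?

Invalid — vote requirement not satisfied.

Notice: 20 days given; 20 required. Satisfied.
Quorum: 30% of 3,397 = 1,019.10, rounded up to 1,020; 1,021 present. Satisfied.
Vote: requires three-fifths of those present (1,021); 3/5 of 1021 = 612.60, rounded up to 613, so 613 needed; 611 in favor. Not satisfied.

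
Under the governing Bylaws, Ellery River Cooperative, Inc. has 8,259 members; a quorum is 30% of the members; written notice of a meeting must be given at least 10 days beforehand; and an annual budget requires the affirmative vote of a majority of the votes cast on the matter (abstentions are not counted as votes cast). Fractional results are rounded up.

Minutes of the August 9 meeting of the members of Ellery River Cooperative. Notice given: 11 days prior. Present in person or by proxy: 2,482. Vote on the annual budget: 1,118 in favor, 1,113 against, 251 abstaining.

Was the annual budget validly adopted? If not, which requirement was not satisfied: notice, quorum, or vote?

Valid — all requirements satisfied.

Notice: 11 days given; 10 required. Satisfied.
Quorum: 30% of 8,259 = 2,477.70, rounded up to 2,478; 2,482 present. Satisfied.
Vote: requires a majority of the votes cast (2,482 − 251 abstaining = 2,231); a majority of 2231 is 1116, so 1,116 needed; 1,118 in favor. Satisfied.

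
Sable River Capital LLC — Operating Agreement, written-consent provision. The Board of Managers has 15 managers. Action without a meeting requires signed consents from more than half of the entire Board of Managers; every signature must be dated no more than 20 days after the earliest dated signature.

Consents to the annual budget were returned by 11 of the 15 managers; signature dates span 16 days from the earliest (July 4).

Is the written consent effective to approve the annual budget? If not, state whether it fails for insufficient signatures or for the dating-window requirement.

Signatures required: more than half of 15 — a majority of 15 is 8, so 8 needed; 11 signed. Sufficient.
Dating window: the latest signature is 16 days after the earliest; the limit is 20 days. Within the window.

Effective — both the signature and dating-window requirements are satisfied.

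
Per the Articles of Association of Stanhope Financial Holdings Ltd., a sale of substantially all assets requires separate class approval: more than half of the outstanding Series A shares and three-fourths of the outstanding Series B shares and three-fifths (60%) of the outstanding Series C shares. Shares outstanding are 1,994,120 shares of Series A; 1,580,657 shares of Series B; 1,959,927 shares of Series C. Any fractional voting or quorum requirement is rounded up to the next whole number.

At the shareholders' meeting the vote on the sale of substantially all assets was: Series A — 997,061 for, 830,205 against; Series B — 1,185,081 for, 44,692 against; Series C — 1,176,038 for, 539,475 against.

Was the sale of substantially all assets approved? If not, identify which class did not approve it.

Series A: a majority of 1994120 is 997061; 997,061 required, 997,061 in favor — approved.
Series B: 3/4 of 1580657 = 1185492.75, rounded up to 1185493; 1,185,493 required, 1,185,081 in favor — not approved.
Series C: 3/5 of 1959927 = 1175956.20, rounded up to 1175957; 1,175,957 required, 1,176,038 in favor — approved.

Not approved — the Series B shares did not give the required vote.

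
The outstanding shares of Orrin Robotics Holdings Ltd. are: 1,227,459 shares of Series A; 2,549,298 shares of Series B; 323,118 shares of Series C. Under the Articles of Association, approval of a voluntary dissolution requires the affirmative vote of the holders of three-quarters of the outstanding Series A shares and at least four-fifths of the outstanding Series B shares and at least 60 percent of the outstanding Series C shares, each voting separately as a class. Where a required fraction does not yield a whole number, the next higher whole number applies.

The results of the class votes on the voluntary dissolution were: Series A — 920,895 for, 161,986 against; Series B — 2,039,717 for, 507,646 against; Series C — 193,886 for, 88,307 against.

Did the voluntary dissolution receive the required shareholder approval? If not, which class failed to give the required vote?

Series A: 3/4 of 1227459 = 920594.25, rounded up to 920595; 920,595 required, 920,895 in favor — approved.
Series B: 4/5 of 2549298 = 2039438.40, rounded up to 2039439; 2,039,439 required, 2,039,717 in favor — approved.
Series C: 3/5 of 323118 = 193870.80, rounded up to 193871; 193,871 required, 193,886 in favor — approved.

Approved — every class gave the required vote.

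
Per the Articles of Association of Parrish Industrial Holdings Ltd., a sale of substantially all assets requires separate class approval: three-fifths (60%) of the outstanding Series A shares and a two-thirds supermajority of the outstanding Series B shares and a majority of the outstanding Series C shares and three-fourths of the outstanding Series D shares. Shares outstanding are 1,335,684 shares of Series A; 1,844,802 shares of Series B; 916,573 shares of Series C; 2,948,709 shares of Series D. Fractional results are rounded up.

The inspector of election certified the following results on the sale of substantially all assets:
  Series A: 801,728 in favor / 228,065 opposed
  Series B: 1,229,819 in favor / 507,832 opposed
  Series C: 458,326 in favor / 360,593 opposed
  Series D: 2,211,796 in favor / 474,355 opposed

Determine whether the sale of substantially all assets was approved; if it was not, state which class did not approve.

Not approved — the Series B shares did not give the required vote.

Series A: 3/5 of 1335684 = 801410.40, rounded up to 801411; 801,411 required, 801,728 in favor — approved.
Series B: 2/3 of 1844802 = 1229868; 1,229,868 required, 1,229,819 in favor — not approved.
Series C: a majority of 916573 is 458287; 458,287 required, 458,326 in favor — approved.
Series D: 3/4 of 2948709 = 2211531.75, rounded up to 2211532; 2,211,532 required, 2,211,796 in favor — approved.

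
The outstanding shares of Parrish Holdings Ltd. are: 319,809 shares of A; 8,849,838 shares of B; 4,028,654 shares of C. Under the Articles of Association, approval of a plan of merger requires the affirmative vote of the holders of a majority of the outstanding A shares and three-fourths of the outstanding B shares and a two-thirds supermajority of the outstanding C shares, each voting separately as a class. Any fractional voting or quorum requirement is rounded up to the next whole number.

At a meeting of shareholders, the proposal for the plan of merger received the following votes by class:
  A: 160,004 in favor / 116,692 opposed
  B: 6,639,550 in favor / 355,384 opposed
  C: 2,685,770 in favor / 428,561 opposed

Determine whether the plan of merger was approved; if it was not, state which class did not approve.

Approved — every class gave the required vote.

A: a majority of 319809 is 159905; 159,905 required, 160,004 in favor — approved.
B: 3/4 of 8849838 = 6637378.50, rounded up to 6637379; 6,637,379 required, 6,639,550 in favor — approved.
C: 2/3 of 4028654 = 2685769.33, rounded up to 2685770; 2,685,770 required, 2,685,770 in favor — approved.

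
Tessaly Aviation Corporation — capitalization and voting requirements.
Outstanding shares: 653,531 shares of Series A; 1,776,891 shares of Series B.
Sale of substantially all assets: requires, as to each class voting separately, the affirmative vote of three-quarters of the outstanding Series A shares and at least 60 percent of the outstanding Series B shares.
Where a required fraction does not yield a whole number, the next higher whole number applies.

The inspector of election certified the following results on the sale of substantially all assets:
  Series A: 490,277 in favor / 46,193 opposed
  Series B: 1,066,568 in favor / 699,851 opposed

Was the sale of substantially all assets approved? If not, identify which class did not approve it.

Series A: 3/4 of 653531 = 490148.25, rounded up to 490149; 490,149 required, 490,277 in favor — approved.
Series B: 3/5 of 1776891 = 1066134.60, rounded up to 1066135; 1,066,135 required, 1,066,568 in favor — approved.

Approved — every class gave the required vote.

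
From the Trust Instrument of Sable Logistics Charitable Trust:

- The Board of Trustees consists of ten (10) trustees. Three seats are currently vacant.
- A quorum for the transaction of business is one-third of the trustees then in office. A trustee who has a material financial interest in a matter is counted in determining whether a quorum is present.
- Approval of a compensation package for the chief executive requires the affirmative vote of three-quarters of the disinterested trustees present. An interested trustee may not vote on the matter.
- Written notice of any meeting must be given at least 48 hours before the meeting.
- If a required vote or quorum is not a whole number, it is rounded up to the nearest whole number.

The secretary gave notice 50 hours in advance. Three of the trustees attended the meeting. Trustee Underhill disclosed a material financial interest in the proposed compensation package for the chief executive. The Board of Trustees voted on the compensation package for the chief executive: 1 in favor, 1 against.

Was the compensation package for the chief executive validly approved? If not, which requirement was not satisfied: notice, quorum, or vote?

Invalid — vote requirement not satisfied.

Notice: 50 hours given; 48 required (50 ≥ 48). Satisfied.
Quorum: 3 present (interested trustees count toward quorum); quorum is 3. Satisfied.
Vote: the compensation package for the chief executive requires three-fourths of the disinterested trustees present (3 − 1 = 2). 3/4 of 2 = 1.50, rounded up to 2, so 2 affirmative votes are needed; 1 voted in favor. Not satisfied.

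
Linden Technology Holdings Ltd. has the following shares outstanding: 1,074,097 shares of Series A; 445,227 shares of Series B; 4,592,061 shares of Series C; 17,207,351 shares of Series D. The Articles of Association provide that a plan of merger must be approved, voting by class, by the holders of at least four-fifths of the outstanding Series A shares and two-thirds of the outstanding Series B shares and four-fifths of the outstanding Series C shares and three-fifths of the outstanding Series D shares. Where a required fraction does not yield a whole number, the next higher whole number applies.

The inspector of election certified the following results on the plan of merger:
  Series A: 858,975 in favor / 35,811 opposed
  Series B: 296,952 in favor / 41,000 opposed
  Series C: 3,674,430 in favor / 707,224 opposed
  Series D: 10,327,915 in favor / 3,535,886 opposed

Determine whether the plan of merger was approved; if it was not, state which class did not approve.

Series A: 4/5 of 1074097 = 859277.60, rounded up to 859278; 859,278 required, 858,975 in favor — not approved.
Series B: 2/3 of 445227 = 296818; 296,818 required, 296,952 in favor — approved.
Series C: 4/5 of 4592061 = 3673648.80, rounded up to 3673649; 3,673,649 required, 3,674,430 in favor — approved.
Series D: 3/5 of 17207351 = 10324410.60, rounded up to 10324411; 10,324,411 required, 10,327,915 in favor — approved.

Not approved — the Series A shares did not give the required vote.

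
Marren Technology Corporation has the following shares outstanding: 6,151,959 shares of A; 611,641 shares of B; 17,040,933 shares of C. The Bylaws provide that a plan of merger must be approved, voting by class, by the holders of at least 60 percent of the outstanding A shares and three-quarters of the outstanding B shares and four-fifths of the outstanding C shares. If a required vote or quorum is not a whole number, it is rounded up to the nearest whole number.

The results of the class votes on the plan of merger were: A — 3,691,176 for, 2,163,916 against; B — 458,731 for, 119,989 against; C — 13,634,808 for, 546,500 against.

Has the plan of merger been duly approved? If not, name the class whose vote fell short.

A: 3/5 of 6151959 = 3691175.40, rounded up to 3691176; 3,691,176 required, 3,691,176 in favor — approved.
B: 3/4 of 611641 = 458730.75, rounded up to 458731; 458,731 required, 458,731 in favor — approved.
C: 4/5 of 17040933 = 13632746.40, rounded up to 13632747; 13,632,747 required, 13,634,808 in favor — approved.

Approved — every class gave the required vote.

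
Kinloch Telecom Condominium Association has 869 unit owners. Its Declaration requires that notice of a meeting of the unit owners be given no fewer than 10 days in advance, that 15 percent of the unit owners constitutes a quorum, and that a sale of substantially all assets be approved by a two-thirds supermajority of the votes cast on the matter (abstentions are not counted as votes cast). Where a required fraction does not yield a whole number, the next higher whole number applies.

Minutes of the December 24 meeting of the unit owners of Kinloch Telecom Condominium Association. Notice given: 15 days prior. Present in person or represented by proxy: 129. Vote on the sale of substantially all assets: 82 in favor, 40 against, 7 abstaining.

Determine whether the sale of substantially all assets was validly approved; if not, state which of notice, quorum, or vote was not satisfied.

Invalid — quorum requirement not satisfied.

Notice: 15 days given; 10 required. Satisfied.
Quorum: 15% of 869 = 130.35, rounded up to 131; 129 present. Not satisfied.
Vote: requires two-thirds of the votes cast (129 − 7 abstaining = 122); 2/3 of 122 = 81.33, rounded up to 82, so 82 needed; 82 in favor. Satisfied.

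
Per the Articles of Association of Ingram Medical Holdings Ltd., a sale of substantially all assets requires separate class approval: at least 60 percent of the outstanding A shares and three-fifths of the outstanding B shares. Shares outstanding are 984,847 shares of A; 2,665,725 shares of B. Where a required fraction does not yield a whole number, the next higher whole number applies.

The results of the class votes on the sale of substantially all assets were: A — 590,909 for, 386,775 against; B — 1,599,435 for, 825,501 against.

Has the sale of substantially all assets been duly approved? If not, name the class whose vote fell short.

A: 3/5 of 984847 = 590908.20, rounded up to 590909; 590,909 required, 590,909 in favor — approved.
B: 3/5 of 2665725 = 1599435; 1,599,435 required, 1,599,435 in favor — approved.

Approved — every class gave the required vote.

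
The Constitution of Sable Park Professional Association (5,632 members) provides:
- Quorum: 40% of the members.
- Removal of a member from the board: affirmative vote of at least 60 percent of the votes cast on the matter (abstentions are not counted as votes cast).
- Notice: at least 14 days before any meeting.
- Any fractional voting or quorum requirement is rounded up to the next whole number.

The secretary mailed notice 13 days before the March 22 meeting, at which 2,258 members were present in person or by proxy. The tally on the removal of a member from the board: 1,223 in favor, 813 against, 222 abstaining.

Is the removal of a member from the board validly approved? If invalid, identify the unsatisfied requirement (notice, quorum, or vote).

Invalid — notice requirement not satisfied.

Notice: 13 days given; 14 required. Not satisfied.
Quorum: 40% of 5,632 = 2,252.80, rounded up to 2,253; 2,258 present. Satisfied.
Vote: requires three-fifths of the votes cast (2,258 − 222 abstaining = 2,036); 3/5 of 2036 = 1221.60, rounded up to 1222, so 1,222 needed; 1,223 in favor. Satisfied.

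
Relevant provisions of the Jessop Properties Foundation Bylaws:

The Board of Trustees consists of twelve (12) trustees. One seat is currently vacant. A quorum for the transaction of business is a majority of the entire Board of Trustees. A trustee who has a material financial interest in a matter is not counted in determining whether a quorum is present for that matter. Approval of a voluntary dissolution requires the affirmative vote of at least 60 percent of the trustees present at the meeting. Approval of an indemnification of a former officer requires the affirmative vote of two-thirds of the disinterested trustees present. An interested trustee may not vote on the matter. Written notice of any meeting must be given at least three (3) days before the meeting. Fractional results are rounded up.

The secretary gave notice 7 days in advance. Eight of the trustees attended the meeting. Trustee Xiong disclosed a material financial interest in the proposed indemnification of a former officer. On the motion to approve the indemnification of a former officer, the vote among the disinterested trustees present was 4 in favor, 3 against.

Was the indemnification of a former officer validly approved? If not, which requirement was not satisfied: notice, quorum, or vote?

Notice: 7 days given; 3 required (7 ≥ 3). Satisfied.
Quorum: 8 present, but the 1 interested trustee does not count, leaving 7. Quorum is 7. Satisfied.
Vote: the indemnification of a former officer requires two-thirds of the disinterested trustees present (8 − 1 = 7). 2/3 of 7 = 4.67, rounded up to 5, so 5 affirmative votes are needed; 4 voted in favor. Not satisfied.

Invalid — vote requirement not satisfied.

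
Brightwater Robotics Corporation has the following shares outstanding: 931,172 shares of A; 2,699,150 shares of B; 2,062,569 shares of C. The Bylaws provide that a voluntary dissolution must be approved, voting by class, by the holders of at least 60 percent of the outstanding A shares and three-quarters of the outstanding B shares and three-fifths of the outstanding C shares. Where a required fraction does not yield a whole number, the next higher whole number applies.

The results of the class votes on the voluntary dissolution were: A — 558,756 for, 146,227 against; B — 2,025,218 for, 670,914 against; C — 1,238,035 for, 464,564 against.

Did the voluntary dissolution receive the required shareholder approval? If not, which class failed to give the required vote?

A: 3/5 of 931172 = 558703.20, rounded up to 558704; 558,704 required, 558,756 in favor — approved.
B: 3/4 of 2699150 = 2024362.50, rounded up to 2024363; 2,024,363 required, 2,025,218 in favor — approved.
C: 3/5 of 2062569 = 1237541.40, rounded up to 1237542; 1,237,542 required, 1,238,035 in favor — approved.

Approved — every class gave the required vote.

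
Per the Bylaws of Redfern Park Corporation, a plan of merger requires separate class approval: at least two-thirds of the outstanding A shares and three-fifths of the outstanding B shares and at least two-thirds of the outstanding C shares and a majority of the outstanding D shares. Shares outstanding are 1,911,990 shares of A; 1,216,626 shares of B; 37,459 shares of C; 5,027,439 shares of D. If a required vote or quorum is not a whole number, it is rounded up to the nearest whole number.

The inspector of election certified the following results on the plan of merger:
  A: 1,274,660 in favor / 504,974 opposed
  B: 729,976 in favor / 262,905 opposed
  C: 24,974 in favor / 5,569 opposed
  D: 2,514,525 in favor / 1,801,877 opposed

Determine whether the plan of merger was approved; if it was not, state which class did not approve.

Approved — every class gave the required vote.

A: 2/3 of 1911990 = 1274660; 1,274,660 required, 1,274,660 in favor — approved.
B: 3/5 of 1216626 = 729975.60, rounded up to 729976; 729,976 required, 729,976 in favor — approved.
C: 2/3 of 37459 = 24972.67, rounded up to 24973; 24,973 required, 24,974 in favor — approved.
D: a majority of 5027439 is 2513720; 2,513,720 required, 2,514,525 in favor — approved.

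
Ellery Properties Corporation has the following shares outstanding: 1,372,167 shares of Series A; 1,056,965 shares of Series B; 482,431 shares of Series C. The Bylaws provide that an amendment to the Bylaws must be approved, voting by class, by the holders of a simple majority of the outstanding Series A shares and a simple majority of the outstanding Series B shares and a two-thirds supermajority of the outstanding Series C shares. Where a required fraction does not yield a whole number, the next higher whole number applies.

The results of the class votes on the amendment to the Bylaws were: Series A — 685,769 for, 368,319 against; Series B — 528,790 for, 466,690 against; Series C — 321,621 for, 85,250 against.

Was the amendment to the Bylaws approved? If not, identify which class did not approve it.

Not approved — the Series A shares did not give the required vote.

Series A: a majority of 1372167 is 686084; 686,084 required, 685,769 in favor — not approved.
Series B: a majority of 1056965 is 528483; 528,483 required, 528,790 in favor — approved.
Series C: 2/3 of 482431 = 321620.67, rounded up to 321621; 321,621 required, 321,621 in favor — approved.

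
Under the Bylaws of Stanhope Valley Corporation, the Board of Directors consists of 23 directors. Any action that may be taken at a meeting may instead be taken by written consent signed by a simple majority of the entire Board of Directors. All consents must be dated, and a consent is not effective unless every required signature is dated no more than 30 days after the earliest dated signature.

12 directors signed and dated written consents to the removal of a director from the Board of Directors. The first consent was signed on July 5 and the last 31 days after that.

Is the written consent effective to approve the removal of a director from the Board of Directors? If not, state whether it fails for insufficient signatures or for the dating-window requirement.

Not effective — dating-window requirement not satisfied.

Signatures required: a simple majority of 23 — a majority of 23 is 12, so 12 needed; 12 signed. Sufficient.
Dating window: the latest signature is 31 days after the earliest; the limit is 30 days. Outside the window.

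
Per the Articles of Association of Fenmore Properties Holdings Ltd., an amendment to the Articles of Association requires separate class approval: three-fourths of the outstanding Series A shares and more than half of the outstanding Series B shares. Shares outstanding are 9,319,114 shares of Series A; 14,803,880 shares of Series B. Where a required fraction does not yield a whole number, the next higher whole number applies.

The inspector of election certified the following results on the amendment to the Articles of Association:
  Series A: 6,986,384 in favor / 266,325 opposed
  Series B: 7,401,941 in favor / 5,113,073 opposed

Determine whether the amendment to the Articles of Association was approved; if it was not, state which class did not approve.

Series A: 3/4 of 9319114 = 6989335.50, rounded up to 6989336; 6,989,336 required, 6,986,384 in favor — not approved.
Series B: a majority of 14803880 is 7401941; 7,401,941 required, 7,401,941 in favor — approved.

Not approved — the Series A shares did not give the required vote.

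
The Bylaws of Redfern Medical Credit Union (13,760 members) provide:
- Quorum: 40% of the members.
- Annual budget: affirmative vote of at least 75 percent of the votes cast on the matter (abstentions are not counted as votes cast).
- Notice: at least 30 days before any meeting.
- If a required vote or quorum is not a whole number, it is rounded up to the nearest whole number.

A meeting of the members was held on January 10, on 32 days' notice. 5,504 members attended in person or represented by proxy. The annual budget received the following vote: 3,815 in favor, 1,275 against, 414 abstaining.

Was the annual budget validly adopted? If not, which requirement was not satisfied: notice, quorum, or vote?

Invalid — vote requirement not satisfied.

Notice: 32 days given; 30 required. Satisfied.
Quorum: 40% of 13,760 = 5,504; 5,504 present. Satisfied.
Vote: requires three-fourths of the votes cast (5,504 − 414 abstaining = 5,090); 3/4 of 5090 = 3817.50, rounded up to 3818, so 3,818 needed; 3,815 in favor. Not satisfied.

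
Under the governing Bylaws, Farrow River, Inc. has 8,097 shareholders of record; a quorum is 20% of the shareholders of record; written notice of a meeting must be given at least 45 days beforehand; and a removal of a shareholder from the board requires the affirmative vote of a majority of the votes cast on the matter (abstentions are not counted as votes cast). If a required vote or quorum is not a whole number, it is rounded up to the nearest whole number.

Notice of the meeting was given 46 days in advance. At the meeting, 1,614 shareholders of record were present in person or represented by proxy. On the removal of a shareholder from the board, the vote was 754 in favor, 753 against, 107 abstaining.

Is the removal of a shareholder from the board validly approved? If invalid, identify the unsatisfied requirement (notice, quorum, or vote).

Notice: 46 days given; 45 required. Satisfied.
Quorum: 20% of 8,097 = 1,619.40, rounded up to 1,620; 1,614 present. Not satisfied.
Vote: requires a majority of the votes cast (1,614 − 107 abstaining = 1,507); a majority of 1507 is 754, so 754 needed; 754 in favor. Satisfied.

Invalid — quorum requirement not satisfied.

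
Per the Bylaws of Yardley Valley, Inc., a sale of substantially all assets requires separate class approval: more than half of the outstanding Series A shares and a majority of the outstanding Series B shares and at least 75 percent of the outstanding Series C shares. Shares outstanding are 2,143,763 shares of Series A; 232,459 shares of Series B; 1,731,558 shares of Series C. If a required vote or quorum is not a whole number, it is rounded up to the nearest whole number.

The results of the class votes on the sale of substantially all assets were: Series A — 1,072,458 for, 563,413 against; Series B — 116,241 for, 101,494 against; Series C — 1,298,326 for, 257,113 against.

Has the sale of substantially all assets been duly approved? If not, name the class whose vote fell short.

Series A: a majority of 2143763 is 1071882; 1,071,882 required, 1,072,458 in favor — approved.
Series B: a majority of 232459 is 116230; 116,230 required, 116,241 in favor — approved.
Series C: 3/4 of 1731558 = 1298668.50, rounded up to 1298669; 1,298,669 required, 1,298,326 in favor — not approved.

Not approved — the Series C shares did not give the required vote.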